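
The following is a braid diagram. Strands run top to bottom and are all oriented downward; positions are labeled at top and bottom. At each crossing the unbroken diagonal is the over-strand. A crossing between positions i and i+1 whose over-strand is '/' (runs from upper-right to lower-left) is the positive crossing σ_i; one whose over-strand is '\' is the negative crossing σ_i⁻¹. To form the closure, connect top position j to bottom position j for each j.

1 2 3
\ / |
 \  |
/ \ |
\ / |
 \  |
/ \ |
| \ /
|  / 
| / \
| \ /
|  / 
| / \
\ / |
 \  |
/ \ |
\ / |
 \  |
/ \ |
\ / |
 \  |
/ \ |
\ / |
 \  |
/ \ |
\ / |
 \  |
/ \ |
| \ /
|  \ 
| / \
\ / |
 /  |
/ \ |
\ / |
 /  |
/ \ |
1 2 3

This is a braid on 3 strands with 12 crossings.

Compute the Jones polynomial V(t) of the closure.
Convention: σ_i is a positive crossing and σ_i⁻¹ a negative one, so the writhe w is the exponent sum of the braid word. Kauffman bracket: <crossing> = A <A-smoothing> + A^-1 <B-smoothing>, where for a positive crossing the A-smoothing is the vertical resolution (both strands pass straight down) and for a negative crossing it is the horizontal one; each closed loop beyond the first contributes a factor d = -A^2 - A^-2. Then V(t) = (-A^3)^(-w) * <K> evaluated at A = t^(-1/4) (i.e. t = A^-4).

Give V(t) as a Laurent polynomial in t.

Reading the diagram top to bottom ('/'-over between positions i,i+1 = s_i, '\'-over = s_i^-1): braid word = s1^-1 s1^-1 s2 s2 s1^-1 s1^-1 s1^-1 s1^-1 s1^-1 s2^-1 s1 s1.
The presented braid s1^-1 s1^-1 s2 s2 s1^-1 s1^-1 s1^-1 s1^-1 s1^-1 s2^-1 s1 s1 on 3 strands reduces by inverse Markov moves (closure unchanged at each step):
  Deconjugate: the word is γ·β·γ⁻¹ with γ = s1^-1 s1^-1 (prefix) and γ⁻¹ = s1 s1 (suffix); strip both.
  Deconjugate: the word is γ·β·γ⁻¹ with γ = s2 (prefix) and γ⁻¹ = s2^-1 (suffix); strip both.
Reduced to β = s2 s1^-1 s1^-1 s1^-1 s1^-1 s1^-1 on 3 strands, 6 crossings.
Compute on β:
Braid: s2 s1^-1 s1^-1 s1^-1 s1^-1 s1^-1 on 3 strands, 6 crossings.
Writhe w = (#positive) - (#negative) = 1 - 5 = -4.
Computing the Kauffman bracket via state sum. There are 2^6 = 64 states.
Each crossing splits two ways (0=vertical, 1=horizontal). The state's weight is A^(#A-smoothings - #B-smoothings) * d^(loops - 1).
Tabulate the states by total A-exponent and number of loops L (A-exp: L × count):
  A^6: L=6 ×1
  A^4: L=5 ×6
  A^2: L=4 ×15
  A^0: L=3 ×20
  A^-2: L=2 ×15
  A^-4: L=1 ×5, L=3 ×1
  A^-6: L=2 ×1
Each group contributes A^e * Σ count * d^(L-1):
Powers of d = -A^2 - A^-2: d^2 = A^4 + 2 + A^-4; d^3 = -A^6 - 3*A^2 - 3*A^-2 - A^-6; d^4 = A^8 + 4*A^4 + 6 + 4*A^-4 + A^-8; d^5 = -A^10 - 5*A^6 - 10*A^2 - 10*A^-2 - 5*A^-6 - A^-10.
  A^6 * (d^5) = -A^16 - 5*A^12 - 10*A^8 - 10*A^4 - 5 - A^-4
  A^4 * (6*d^4) = 6*A^12 + 24*A^8 + 36*A^4 + 24 + 6*A^-4
  A^2 * (15*d^3) = -15*A^8 - 45*A^4 - 45 - 15*A^-4
  A^0 * (20*d^2) = 20*A^4 + 40 + 20*A^-4
  A^-2 * (15*d) = -15 - 15*A^-4
  A^-4 * (5 + d^2) = 1 + 7*A^-4 + A^-8
  A^-6 * (d) = -A^-4 - A^-8
Summing the groups: <K> = -A^16 + A^12 - A^8 + A^4 + A^-4
Normalise by the writhe: (-A^3)^(-w) = (-A^3)^(4) = A^12, so f(A) = A^12 * <K> = -A^28 + A^24 - A^20 + A^16 + A^8.
Substitute A = t^(-1/4), i.e. A^e → t^(-e/4): V(t) = t^-2 + t^-4 - t^-5 + t^-6 - t^-7

Answer: t^-2 + t^-4 - t^-5 + t^-6 - t^-7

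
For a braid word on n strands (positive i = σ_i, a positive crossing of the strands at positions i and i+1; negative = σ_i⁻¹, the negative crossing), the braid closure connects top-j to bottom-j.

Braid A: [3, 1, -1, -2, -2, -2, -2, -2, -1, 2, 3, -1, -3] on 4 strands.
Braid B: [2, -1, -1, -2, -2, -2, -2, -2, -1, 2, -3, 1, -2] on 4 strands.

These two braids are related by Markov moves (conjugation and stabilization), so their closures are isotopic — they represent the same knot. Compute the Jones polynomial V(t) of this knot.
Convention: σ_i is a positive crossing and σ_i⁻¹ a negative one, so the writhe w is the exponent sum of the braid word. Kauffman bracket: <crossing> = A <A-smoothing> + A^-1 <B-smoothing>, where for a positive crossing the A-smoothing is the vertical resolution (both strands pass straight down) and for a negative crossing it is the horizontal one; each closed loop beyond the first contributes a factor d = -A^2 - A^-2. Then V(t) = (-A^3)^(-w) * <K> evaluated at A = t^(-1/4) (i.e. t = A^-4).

t^-2 - t^-3 + 2*t^-4 - 2*t^-5 + 3*t^-6 - 2*t^-7 + t^-8 - t^-9

Derivation:
Markov-equivalent braids have isotopic closures, hence identical knot invariants. Strip the Markov moves from each word to reach a common short braid β, then compute V(t) once on β.
Braid A: s3 s1 s1^-1 s2^-1 s2^-1 s2^-1 s2^-1 s2^-1 s1^-1 s2 s3 s1^-1 s3^-1 on 4 strands reduces by inverse Markov moves (closure unchanged at each step):
  Deconjugate: the word is γ·β·γ⁻¹ with γ = s3 s1 (prefix) and γ⁻¹ = s1^-1 s3^-1 (suffix); strip both.
  Destabilize: the word has the form β·s3 where s3 occurs only as the final letter (β ∈ B_3); drop it and the last strand → 3 strands.
Reduced to β = s1^-1 s2^-1 s2^-1 s2^-1 s2^-1 s2^-1 s1^-1 s2 on 3 strands, 8 crossings.
Braid B: s2 s1^-1 s1^-1 s2^-1 s2^-1 s2^-1 s2^-1 s2^-1 s1^-1 s2 s3^-1 s1 s2^-1 on 4 strands reduces by inverse Markov moves (closure unchanged at each step):
  Deconjugate: the word is γ·β·γ⁻¹ with γ = s2 s1^-1 (prefix) and γ⁻¹ = s1 s2^-1 (suffix); strip both.
  Destabilize: the word has the form β·s3^-1 where s3^-1 occurs only as the final letter (β ∈ B_3); drop it and the last strand → 3 strands.
Reduced to β = s1^-1 s2^-1 s2^-1 s2^-1 s2^-1 s2^-1 s1^-1 s2 on 3 strands, 8 crossings.
Both give the same β = s1^-1 s2^-1 s2^-1 s2^-1 s2^-1 s2^-1 s1^-1 s2 on 3 strands, so one state sum suffices:
Braid: s1^-1 s2^-1 s2^-1 s2^-1 s2^-1 s2^-1 s1^-1 s2 on 3 strands, 8 crossings.
Writhe w = (#positive) - (#negative) = 1 - 7 = -6.
Computing the Kauffman bracket via state sum. There are 2^8 = 256 states.
For each crossing: s=0 is the vertical smoothing, s=1 horizontal. Crossing k contributes A^(sign_k * (1 - 2*s_k)); loop factor d = -A^2 - A^-2.
Tabulate the states by total A-exponent and number of loops L (A-exp: L × count):
  A^8: L=6 ×1
  A^6: L=5 ×8
  A^4: L=4 ×25, L=6 ×3
  A^2: L=3 ×40, L=5 ×15, L=7 ×1
  A^0: L=2 ×35, L=4 ×30, L=6 ×5
  A^-2: L=1 ×15, L=3 ×31, L=5 ×10
  A^-4: L=2 ×18, L=4 ×10
  A^-6: L=1 ×2, L=3 ×6
  A^-8: L=2 ×1
Each group contributes A^e * Σ count * d^(L-1):
Powers of d = -A^2 - A^-2: d^2 = A^4 + 2 + A^-4; d^3 = -A^6 - 3*A^2 - 3*A^-2 - A^-6; d^4 = A^8 + 4*A^4 + 6 + 4*A^-4 + A^-8; d^5 = -A^10 - 5*A^6 - 10*A^2 - 10*A^-2 - 5*A^-6 - A^-10; d^6 = A^12 + 6*A^8 + 15*A^4 + 20 + 15*A^-4 + 6*A^-8 + A^-12.
  A^8 * (d^5) = -A^18 - 5*A^14 - 10*A^10 - 10*A^6 - 5*A^2 - A^-2
  A^6 * (8*d^4) = 8*A^14 + 32*A^10 + 48*A^6 + 32*A^2 + 8*A^-2
  A^4 * (25*d^3 + 3*d^5) = -3*A^14 - 40*A^10 - 105*A^6 - 105*A^2 - 40*A^-2 - 3*A^-6
  A^2 * (40*d^2 + 15*d^4 + d^6) = A^14 + 21*A^10 + 115*A^6 + 190*A^2 + 115*A^-2 + 21*A^-6 + A^-10
  A^0 * (35*d + 30*d^3 + 5*d^5) = -5*A^10 - 55*A^6 - 175*A^2 - 175*A^-2 - 55*A^-6 - 5*A^-10
  A^-2 * (15 + 31*d^2 + 10*d^4) = 10*A^6 + 71*A^2 + 137*A^-2 + 71*A^-6 + 10*A^-10
  A^-4 * (18*d + 10*d^3) = -10*A^2 - 48*A^-2 - 48*A^-6 - 10*A^-10
  A^-6 * (2 + 6*d^2) = 6*A^-2 + 14*A^-6 + 6*A^-10
  A^-8 * (d) = -A^-6 - A^-10
Summing the groups: <K> = -A^18 + A^14 - 2*A^10 + 3*A^6 - 2*A^2 + 2*A^-2 - A^-6 + A^-10
Normalise by the writhe: (-A^3)^(-w) = (-A^3)^(6) = A^18, so f(A) = A^18 * <K> = -A^36 + A^32 - 2*A^28 + 3*A^24 - 2*A^20 + 2*A^16 - A^12 + A^8.
Substitute A = t^(-1/4), i.e. A^e → t^(-e/4): V(t) = t^-2 - t^-3 + 2*t^-4 - 2*t^-5 + 3*t^-6 - 2*t^-7 + t^-8 - t^-9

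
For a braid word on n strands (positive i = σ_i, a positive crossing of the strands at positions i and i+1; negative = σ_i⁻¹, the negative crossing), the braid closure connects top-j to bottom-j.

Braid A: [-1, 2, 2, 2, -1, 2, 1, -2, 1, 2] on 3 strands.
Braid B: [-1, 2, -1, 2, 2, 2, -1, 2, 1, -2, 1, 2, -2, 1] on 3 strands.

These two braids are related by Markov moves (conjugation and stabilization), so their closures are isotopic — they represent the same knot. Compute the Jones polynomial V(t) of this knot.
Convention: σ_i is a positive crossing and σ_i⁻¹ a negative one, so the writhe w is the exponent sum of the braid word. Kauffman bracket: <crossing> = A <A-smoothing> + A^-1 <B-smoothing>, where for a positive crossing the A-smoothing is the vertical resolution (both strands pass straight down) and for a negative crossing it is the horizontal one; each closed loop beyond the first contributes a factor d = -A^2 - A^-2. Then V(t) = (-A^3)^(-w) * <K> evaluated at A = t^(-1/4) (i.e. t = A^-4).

Markov-equivalent braids have isotopic closures, hence identical knot invariants. Strip the Markov moves from each word to reach a common short braid β, then compute V(t) once on β.
Braid A: s1^-1 s2 s2 s2 s1^-1 s2 s1 s2^-1 s1 s2 on 3 strands has no conjugating prefix/suffix or stabilization to strip; take β = s1^-1 s2 s2 s2 s1^-1 s2 s1 s2^-1 s1 s2.
Braid B: s1^-1 s2 s1^-1 s2 s2 s2 s1^-1 s2 s1 s2^-1 s1 s2 s2^-1 s1 on 3 strands reduces by inverse Markov moves (closure unchanged at each step):
  Deconjugate: the word is γ·β·γ⁻¹ with γ = s1^-1 s2 (prefix) and γ⁻¹ = s2^-1 s1 (suffix); strip both.
Reduced to β = s1^-1 s2 s2 s2 s1^-1 s2 s1 s2^-1 s1 s2 on 3 strands, 10 crossings.
Both give the same β = s1^-1 s2 s2 s2 s1^-1 s2 s1 s2^-1 s1 s2 on 3 strands, so one state sum suffices:
Braid: s1^-1 s2 s2 s2 s1^-1 s2 s1 s2^-1 s1 s2 on 3 strands, 10 crossings.
Writhe w = (#positive) - (#negative) = 7 - 3 = 4.
State-sum expansion of <K>. There are 2^10 = 1024 states.
Each crossing splits two ways (0=vertical, 1=horizontal). The state's weight is A^(#A-smoothings - #B-smoothings) * d^(loops - 1).
Tabulate the states by total A-exponent and number of loops L (A-exp: L × count):
  A^10: L=2 ×1
  A^8: L=1 ×5, L=3 ×5
  A^6: L=2 ×39, L=4 ×6
  A^4: L=1 ×34, L=3 ×85, L=5 ×1
  A^2: L=2 ×138, L=4 ×72
  A^0: L=1 ×48, L=3 ×167, L=5 ×37
  A^-2: L=2 ×91, L=4 ×109, L=6 ×10
  A^-4: L=3 ×82, L=5 ×37, L=7 ×1
  A^-6: L=4 ×40, L=6 ×5
  A^-8: L=5 ×10
  A^-10: L=6 ×1
Each group contributes A^e * Σ count * d^(L-1):
Powers of d = -A^2 - A^-2: d^2 = A^4 + 2 + A^-4; d^3 = -A^6 - 3*A^2 - 3*A^-2 - A^-6; d^4 = A^8 + 4*A^4 + 6 + 4*A^-4 + A^-8; d^5 = -A^10 - 5*A^6 - 10*A^2 - 10*A^-2 - 5*A^-6 - A^-10; d^6 = A^12 + 6*A^8 + 15*A^4 + 20 + 15*A^-4 + 6*A^-8 + A^-12.
  A^10 * (d) = -A^12 - A^8
  A^8 * (5 + 5*d^2) = 5*A^12 + 15*A^8 + 5*A^4
  A^6 * (39*d + 6*d^3) = -6*A^12 - 57*A^8 - 57*A^4 - 6
  A^4 * (34 + 85*d^2 + d^4) = A^12 + 89*A^8 + 210*A^4 + 89 + A^-4
  A^2 * (138*d + 72*d^3) = -72*A^8 - 354*A^4 - 354 - 72*A^-4
  A^0 * (48 + 167*d^2 + 37*d^4) = 37*A^8 + 315*A^4 + 604 + 315*A^-4 + 37*A^-8
  A^-2 * (91*d + 109*d^3 + 10*d^5) = -10*A^8 - 159*A^4 - 518 - 518*A^-4 - 159*A^-8 - 10*A^-12
  A^-4 * (82*d^2 + 37*d^4 + d^6) = A^8 + 43*A^4 + 245 + 406*A^-4 + 245*A^-8 + 43*A^-12 + A^-16
  A^-6 * (40*d^3 + 5*d^5) = -5*A^4 - 65 - 170*A^-4 - 170*A^-8 - 65*A^-12 - 5*A^-16
  A^-8 * (10*d^4) = 10 + 40*A^-4 + 60*A^-8 + 40*A^-12 + 10*A^-16
  A^-10 * (d^5) = -1 - 5*A^-4 - 10*A^-8 - 10*A^-12 - 5*A^-16 - A^-20
Summing the groups: <K> = -A^12 + 2*A^8 - 2*A^4 + 4 - 3*A^-4 + 3*A^-8 - 2*A^-12 + A^-16 - A^-20
Normalise by the writhe: (-A^3)^(-w) = (-A^3)^(-4) = A^-12, so f(A) = A^-12 * <K> = -1 + 2*A^-4 - 2*A^-8 + 4*A^-12 - 3*A^-16 + 3*A^-20 - 2*A^-24 + A^-28 - A^-32.
Substitute A = t^(-1/4), i.e. A^e → t^(-e/4): V(t) = -t^8 + t^7 - 2*t^6 + 3*t^5 - 3*t^4 + 4*t^3 - 2*t^2 + 2*t - 1

Answer: -t^8 + t^7 - 2*t^6 + 3*t^5 - 3*t^4 + 4*t^3 - 2*t^2 + 2*t - 1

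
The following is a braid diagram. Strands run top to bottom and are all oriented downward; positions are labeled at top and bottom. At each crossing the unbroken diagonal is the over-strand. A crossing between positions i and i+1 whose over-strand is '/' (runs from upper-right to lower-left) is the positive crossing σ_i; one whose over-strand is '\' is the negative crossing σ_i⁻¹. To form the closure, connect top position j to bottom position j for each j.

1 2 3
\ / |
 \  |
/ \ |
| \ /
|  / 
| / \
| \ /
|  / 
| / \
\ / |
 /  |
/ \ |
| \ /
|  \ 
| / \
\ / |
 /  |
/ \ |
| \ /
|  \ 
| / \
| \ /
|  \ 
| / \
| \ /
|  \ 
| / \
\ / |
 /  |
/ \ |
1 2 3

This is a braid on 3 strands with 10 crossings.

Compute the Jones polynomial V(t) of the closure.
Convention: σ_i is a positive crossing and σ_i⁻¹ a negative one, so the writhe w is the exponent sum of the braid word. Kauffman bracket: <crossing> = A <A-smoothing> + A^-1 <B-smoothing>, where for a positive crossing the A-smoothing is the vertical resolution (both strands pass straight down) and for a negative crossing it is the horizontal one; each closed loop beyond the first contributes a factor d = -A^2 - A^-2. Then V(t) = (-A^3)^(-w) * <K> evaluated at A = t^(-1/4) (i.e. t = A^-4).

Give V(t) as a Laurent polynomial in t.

t^2 - t + 1 - t^-1 + t^-2

Derivation:
Reading the diagram top to bottom ('/'-over between positions i,i+1 = s_i, '\'-over = s_i^-1): braid word = s1^-1 s2 s2 s1 s2^-1 s1 s2^-1 s2^-1 s2^-1 s1.
The presented braid s1^-1 s2 s2 s1 s2^-1 s1 s2^-1 s2^-1 s2^-1 s1 on 3 strands reduces by inverse Markov moves (closure unchanged at each step):
  Deconjugate: the word is γ·β·γ⁻¹ with γ = s1^-1 (prefix) and γ⁻¹ = s1 (suffix); strip both.
  Deconjugate: the word is γ·β·γ⁻¹ with γ = s2 s2 (prefix) and γ⁻¹ = s2^-1 s2^-1 (suffix); strip both.
Reduced to β = s1 s2^-1 s1 s2^-1 on 3 strands, 4 crossings.
Compute on β:
Braid: s1 s2^-1 s1 s2^-1 on 3 strands, 4 crossings.
Writhe w = (#positive) - (#negative) = 2 - 2 = 0.
Computing the Kauffman bracket via state sum. There are 2^4 = 16 states.
Each crossing splits two ways (0=vertical, 1=horizontal). The state's weight is A^(#A-smoothings - #B-smoothings) * d^(loops - 1).
  state 0000: A-exp=+0, loops=3, term = A^0 * d^2
  state 0001: A-exp=+2, loops=2, term = A^2 * d^1
  state 0010: A-exp=-2, loops=2, term = A^-2 * d^1
  state 0011: A-exp=+0, loops=1, term = A^0 * d^0
  state 0100: A-exp=+2, loops=2, term = A^2 * d^1
  state 0101: A-exp=+4, loops=3, term = A^4 * d^2
  state 0110: A-exp=+0, loops=1, term = A^0 * d^0
  state 0111: A-exp=+2, loops=2, term = A^2 * d^1
  state 1000: A-exp=-2, loops=2, term = A^-2 * d^1
  state 1001: A-exp=+0, loops=1, term = A^0 * d^0
  state 1010: A-exp=-4, loops=3, term = A^-4 * d^2
  state 1011: A-exp=-2, loops=2, term = A^-2 * d^1
  state 1100: A-exp=+0, loops=1, term = A^0 * d^0
  state 1101: A-exp=+2, loops=2, term = A^2 * d^1
  state 1110: A-exp=-2, loops=2, term = A^-2 * d^1
  state 1111: A-exp=+0, loops=1, term = A^0 * d^0
Collect the terms by A-exponent (count of states per loop number):
Powers of d = -A^2 - A^-2: d^2 = A^4 + 2 + A^-4.
  A^4 * (d^2) = A^8 + 2*A^4 + 1
  A^2 * (4*d) = -4*A^4 - 4
  A^0 * (5 + d^2) = A^4 + 7 + A^-4
  A^-2 * (4*d) = -4 - 4*A^-4
  A^-4 * (d^2) = 1 + 2*A^-4 + A^-8
Summing the groups: <K> = A^8 - A^4 + 1 - A^-4 + A^-8
Normalise by the writhe: (-A^3)^(-w) = (-A^3)^(0) = 1, so f(A) = 1 * <K> = A^8 - A^4 + 1 - A^-4 + A^-8.
Substitute A = t^(-1/4), i.e. A^e → t^(-e/4): V(t) = t^2 - t + 1 - t^-1 + t^-2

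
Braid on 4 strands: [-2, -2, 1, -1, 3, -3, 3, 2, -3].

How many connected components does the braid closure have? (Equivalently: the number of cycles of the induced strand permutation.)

Track the strand permutation on 4 strands, starting from identity.
  step 1: s2^-1 swaps positions 2,3 -> [1 3 2 4]
  step 2: s2^-1 swaps positions 2,3 -> [1 2 3 4]
  step 3: s1 swaps positions 1,2 -> [2 1 3 4]
  step 4: s1^-1 swaps positions 1,2 -> [1 2 3 4]
  step 5: s3 swaps positions 3,4 -> [1 2 4 3]
  step 6: s3^-1 swaps positions 3,4 -> [1 2 3 4]
  step 7: s3 swaps positions 3,4 -> [1 2 4 3]
  step 8: s2 swaps positions 2,3 -> [1 4 2 3]
  step 9: s3^-1 swaps positions 3,4 -> [1 4 3 2]
Final permutation (position -> original strand): [1 4 3 2]
Closure components = cycle count of this permutation = 3.

Answer: 3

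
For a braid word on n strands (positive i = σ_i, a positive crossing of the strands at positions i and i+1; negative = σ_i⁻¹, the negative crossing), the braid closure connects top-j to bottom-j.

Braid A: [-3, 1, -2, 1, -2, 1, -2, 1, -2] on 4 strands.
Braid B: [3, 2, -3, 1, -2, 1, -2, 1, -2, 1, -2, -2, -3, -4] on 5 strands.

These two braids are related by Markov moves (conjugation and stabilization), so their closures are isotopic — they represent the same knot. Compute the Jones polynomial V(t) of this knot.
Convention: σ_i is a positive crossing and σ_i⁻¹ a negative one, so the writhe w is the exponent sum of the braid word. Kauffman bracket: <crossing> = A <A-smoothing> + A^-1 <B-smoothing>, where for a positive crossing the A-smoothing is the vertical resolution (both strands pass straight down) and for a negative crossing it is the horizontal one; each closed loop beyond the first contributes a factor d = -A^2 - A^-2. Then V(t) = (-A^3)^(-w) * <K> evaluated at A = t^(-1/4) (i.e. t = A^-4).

Markov-equivalent braids have isotopic closures, hence identical knot invariants. Strip the Markov moves from each word to reach a common short braid β, then compute V(t) once on β.
Braid A: s3^-1 s1 s2^-1 s1 s2^-1 s1 s2^-1 s1 s2^-1 on 4 strands has no conjugating prefix/suffix or stabilization to strip; take β = s3^-1 s1 s2^-1 s1 s2^-1 s1 s2^-1 s1 s2^-1.
Braid B: s3 s2 s3^-1 s1 s2^-1 s1 s2^-1 s1 s2^-1 s1 s2^-1 s2^-1 s3^-1 s4^-1 on 5 strands reduces by inverse Markov moves (closure unchanged at each step):
  Destabilize: the word has the form β·s4^-1 where s4^-1 occurs only as the final letter (β ∈ B_4); drop it and the last strand → 4 strands.
  Deconjugate: the word is γ·β·γ⁻¹ with γ = s3 s2 (prefix) and γ⁻¹ = s2^-1 s3^-1 (suffix); strip both.
Reduced to β = s3^-1 s1 s2^-1 s1 s2^-1 s1 s2^-1 s1 s2^-1 on 4 strands, 9 crossings.
Both give the same β = s3^-1 s1 s2^-1 s1 s2^-1 s1 s2^-1 s1 s2^-1 on 4 strands, so one state sum suffices:
Braid: s3^-1 s1 s2^-1 s1 s2^-1 s1 s2^-1 s1 s2^-1 on 4 strands, 9 crossings.
Writhe w = (#positive) - (#negative) = 4 - 5 = -1.
Computing the Kauffman bracket via state sum. There are 2^9 = 512 states.
Smooth each crossing (0=||, 1=⌣⌢); contribution A^(Σ sign_k(1-2s_k)) * d^(L-1).
Tabulate the states by total A-exponent and number of loops L (A-exp: L × count):
  A^9: L=5 ×1
  A^7: L=4 ×8, L=6 ×1
  A^5: L=3 ×28, L=5 ×8
  A^3: L=2 ×52, L=4 ×32
  A^1: L=1 ×45, L=3 ×77, L=5 ×4
  A^-1: L=2 ×97, L=4 ×29
  A^-3: L=3 ×80, L=5 ×4
  A^-5: L=4 ×36
  A^-7: L=5 ×9
  A^-9: L=6 ×1
Each group contributes A^e * Σ count * d^(L-1):
Powers of d = -A^2 - A^-2: d^2 = A^4 + 2 + A^-4; d^3 = -A^6 - 3*A^2 - 3*A^-2 - A^-6; d^4 = A^8 + 4*A^4 + 6 + 4*A^-4 + A^-8; d^5 = -A^10 - 5*A^6 - 10*A^2 - 10*A^-2 - 5*A^-6 - A^-10.
  A^9 * (d^4) = A^17 + 4*A^13 + 6*A^9 + 4*A^5 + A
  A^7 * (8*d^3 + d^5) = -A^17 - 13*A^13 - 34*A^9 - 34*A^5 - 13*A - A^-3
  A^5 * (28*d^2 + 8*d^4) = 8*A^13 + 60*A^9 + 104*A^5 + 60*A + 8*A^-3
  A^3 * (52*d + 32*d^3) = -32*A^9 - 148*A^5 - 148*A - 32*A^-3
  A^1 * (45 + 77*d^2 + 4*d^4) = 4*A^9 + 93*A^5 + 223*A + 93*A^-3 + 4*A^-7
  A^-1 * (97*d + 29*d^3) = -29*A^5 - 184*A - 184*A^-3 - 29*A^-7
  A^-3 * (80*d^2 + 4*d^4) = 4*A^5 + 96*A + 184*A^-3 + 96*A^-7 + 4*A^-11
  A^-5 * (36*d^3) = -36*A - 108*A^-3 - 108*A^-7 - 36*A^-11
  A^-7 * (9*d^4) = 9*A + 36*A^-3 + 54*A^-7 + 36*A^-11 + 9*A^-15
  A^-9 * (d^5) = -A - 5*A^-3 - 10*A^-7 - 10*A^-11 - 5*A^-15 - A^-19
Summing the groups: <K> = -A^13 + 4*A^9 - 6*A^5 + 7*A - 9*A^-3 + 7*A^-7 - 6*A^-11 + 4*A^-15 - A^-19
Normalise by the writhe: (-A^3)^(-w) = (-A^3)^(1) = -A^3, so f(A) = -A^3 * <K> = A^16 - 4*A^12 + 6*A^8 - 7*A^4 + 9 - 7*A^-4 + 6*A^-8 - 4*A^-12 + A^-16.
Substitute A = t^(-1/4), i.e. A^e → t^(-e/4): V(t) = t^4 - 4*t^3 + 6*t^2 - 7*t + 9 - 7*t^-1 + 6*t^-2 - 4*t^-3 + t^-4

Answer: t^4 - 4*t^3 + 6*t^2 - 7*t + 9 - 7*t^-1 + 6*t^-2 - 4*t^-3 + t^-4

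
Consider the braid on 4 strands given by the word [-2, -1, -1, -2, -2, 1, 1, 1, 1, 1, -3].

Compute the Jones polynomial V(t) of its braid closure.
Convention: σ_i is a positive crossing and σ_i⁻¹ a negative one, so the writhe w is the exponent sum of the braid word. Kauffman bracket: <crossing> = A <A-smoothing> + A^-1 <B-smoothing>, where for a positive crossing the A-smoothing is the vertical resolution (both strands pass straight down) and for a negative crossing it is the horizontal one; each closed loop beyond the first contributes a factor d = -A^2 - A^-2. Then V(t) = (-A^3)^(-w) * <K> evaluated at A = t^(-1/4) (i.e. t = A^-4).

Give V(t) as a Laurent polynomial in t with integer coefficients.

The presented braid s2^-1 s1^-1 s1^-1 s2^-1 s2^-1 s1 s1 s1 s1 s1 s3^-1 on 4 strands reduces by inverse Markov moves (closure unchanged at each step):
  Destabilize: the word has the form β·s3^-1 where s3^-1 occurs only as the final letter (β ∈ B_3); drop it and the last strand → 3 strands.
Reduced to β = s2^-1 s1^-1 s1^-1 s2^-1 s2^-1 s1 s1 s1 s1 s1 on 3 strands, 10 crossings.
Compute on β:
Braid: s2^-1 s1^-1 s1^-1 s2^-1 s2^-1 s1 s1 s1 s1 s1 on 3 strands, 10 crossings.
Writhe w = (#positive) - (#negative) = 5 - 5 = 0.
State-sum expansion of <K>. There are 2^10 = 1024 states.
For each crossing: s=0 is the vertical smoothing, s=1 horizontal. Crossing k contributes A^(sign_k * (1 - 2*s_k)); loop factor d = -A^2 - A^-2.
Tabulate the states by total A-exponent and number of loops L (A-exp: L × count):
  A^10: L=4 ×1
  A^8: L=3 ×10
  A^6: L=2 ×29, L=4 ×16
  A^4: L=1 ×26, L=3 ×74, L=5 ×20
  A^2: L=2 ×90, L=4 ×105, L=6 ×15
  A^0: L=1 ×15, L=3 ×141, L=5 ×90, L=7 ×6
  A^-2: L=2 ×35, L=4 ×130, L=6 ×44, L=8 ×1
  A^-4: L=3 ×40, L=5 ×69, L=7 ×11
  A^-6: L=4 ×25, L=6 ×19, L=8 ×1
  A^-8: L=5 ×8, L=7 ×2
  A^-10: L=6 ×1
Each group contributes A^e * Σ count * d^(L-1):
Powers of d = -A^2 - A^-2: d^2 = A^4 + 2 + A^-4; d^3 = -A^6 - 3*A^2 - 3*A^-2 - A^-6; d^4 = A^8 + 4*A^4 + 6 + 4*A^-4 + A^-8; d^5 = -A^10 - 5*A^6 - 10*A^2 - 10*A^-2 - 5*A^-6 - A^-10; d^6 = A^12 + 6*A^8 + 15*A^4 + 20 + 15*A^-4 + 6*A^-8 + A^-12; d^7 = -A^14 - 7*A^10 - 21*A^6 - 35*A^2 - 35*A^-2 - 21*A^-6 - 7*A^-10 - A^-14.
  A^10 * (d^3) = -A^16 - 3*A^12 - 3*A^8 - A^4
  A^8 * (10*d^2) = 10*A^12 + 20*A^8 + 10*A^4
  A^6 * (29*d + 16*d^3) = -16*A^12 - 77*A^8 - 77*A^4 - 16
  A^4 * (26 + 74*d^2 + 20*d^4) = 20*A^12 + 154*A^8 + 294*A^4 + 154 + 20*A^-4
  A^2 * (90*d + 105*d^3 + 15*d^5) = -15*A^12 - 180*A^8 - 555*A^4 - 555 - 180*A^-4 - 15*A^-8
  A^0 * (15 + 141*d^2 + 90*d^4 + 6*d^6) = 6*A^12 + 126*A^8 + 591*A^4 + 957 + 591*A^-4 + 126*A^-8 + 6*A^-12
  A^-2 * (35*d + 130*d^3 + 44*d^5 + d^7) = -A^12 - 51*A^8 - 371*A^4 - 900 - 900*A^-4 - 371*A^-8 - 51*A^-12 - A^-16
  A^-4 * (40*d^2 + 69*d^4 + 11*d^6) = 11*A^8 + 135*A^4 + 481 + 714*A^-4 + 481*A^-8 + 135*A^-12 + 11*A^-16
  A^-6 * (25*d^3 + 19*d^5 + d^7) = -A^8 - 26*A^4 - 141 - 300*A^-4 - 300*A^-8 - 141*A^-12 - 26*A^-16 - A^-20
  A^-8 * (8*d^4 + 2*d^6) = 2*A^4 + 20 + 62*A^-4 + 88*A^-8 + 62*A^-12 + 20*A^-16 + 2*A^-20
  A^-10 * (d^5) = -1 - 5*A^-4 - 10*A^-8 - 10*A^-12 - 5*A^-16 - A^-20
Summing the groups: <K> = -A^16 + A^12 - A^8 + 2*A^4 - 1 + 2*A^-4 - A^-8 + A^-12 - A^-16
Normalise by the writhe: (-A^3)^(-w) = (-A^3)^(0) = 1, so f(A) = 1 * <K> = -A^16 + A^12 - A^8 + 2*A^4 - 1 + 2*A^-4 - A^-8 + A^-12 - A^-16.
Substitute A = t^(-1/4), i.e. A^e → t^(-e/4): V(t) = -t^4 + t^3 - t^2 + 2*t - 1 + 2*t^-1 - t^-2 + t^-3 - t^-4

Answer: -t^4 + t^3 - t^2 + 2*t - 1 + 2*t^-1 - t^-2 + t^-3 - t^-4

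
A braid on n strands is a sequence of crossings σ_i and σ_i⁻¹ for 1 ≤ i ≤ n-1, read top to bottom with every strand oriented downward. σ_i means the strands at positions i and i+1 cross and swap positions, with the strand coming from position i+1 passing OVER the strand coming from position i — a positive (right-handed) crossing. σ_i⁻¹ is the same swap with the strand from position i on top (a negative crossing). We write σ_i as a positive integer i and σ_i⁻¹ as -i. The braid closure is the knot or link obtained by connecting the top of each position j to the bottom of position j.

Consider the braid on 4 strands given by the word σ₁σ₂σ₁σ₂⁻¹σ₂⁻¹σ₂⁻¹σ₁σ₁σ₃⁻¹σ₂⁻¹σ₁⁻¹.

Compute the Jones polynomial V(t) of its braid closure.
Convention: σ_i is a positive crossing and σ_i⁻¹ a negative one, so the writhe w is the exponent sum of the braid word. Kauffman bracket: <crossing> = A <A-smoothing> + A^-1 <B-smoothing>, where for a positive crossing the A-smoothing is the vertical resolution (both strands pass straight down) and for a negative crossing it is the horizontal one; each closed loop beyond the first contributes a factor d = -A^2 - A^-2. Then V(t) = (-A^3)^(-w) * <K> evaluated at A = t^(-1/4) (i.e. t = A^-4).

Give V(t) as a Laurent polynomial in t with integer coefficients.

The presented braid s1 s2 s1 s2^-1 s2^-1 s2^-1 s1 s1 s3^-1 s2^-1 s1^-1 on 4 strands reduces by inverse Markov moves (closure unchanged at each step):
  Deconjugate: the word is γ·β·γ⁻¹ with γ = s1 s2 (prefix) and γ⁻¹ = s2^-1 s1^-1 (suffix); strip both.
  Destabilize: the word has the form β·s3^-1 where s3^-1 occurs only as the final letter (β ∈ B_3); drop it and the last strand → 3 strands.
Reduced to β = s1 s2^-1 s2^-1 s2^-1 s1 s1 on 3 strands, 6 crossings.
Compute on β:
Braid: s1 s2^-1 s2^-1 s2^-1 s1 s1 on 3 strands, 6 crossings.
Writhe w = (#positive) - (#negative) = 3 - 3 = 0.
Enumerate smoothing states for the bracket polynomial. There are 2^6 = 64 states.
For each crossing: s=0 is the vertical smoothing, s=1 horizontal. Crossing k contributes A^(sign_k * (1 - 2*s_k)); loop factor d = -A^2 - A^-2.
Tabulate the states by total A-exponent and number of loops L (A-exp: L × count):
  A^6: L=4 ×1
  A^4: L=3 ×6
  A^2: L=2 ×12, L=4 ×3
  A^0: L=1 ×9, L=3 ×10, L=5 ×1
  A^-2: L=2 ×12, L=4 ×3
  A^-4: L=3 ×6
  A^-6: L=4 ×1
Each group contributes A^e * Σ count * d^(L-1):
Powers of d = -A^2 - A^-2: d^2 = A^4 + 2 + A^-4; d^3 = -A^6 - 3*A^2 - 3*A^-2 - A^-6; d^4 = A^8 + 4*A^4 + 6 + 4*A^-4 + A^-8.
  A^6 * (d^3) = -A^12 - 3*A^8 - 3*A^4 - 1
  A^4 * (6*d^2) = 6*A^8 + 12*A^4 + 6
  A^2 * (12*d + 3*d^3) = -3*A^8 - 21*A^4 - 21 - 3*A^-4
  A^0 * (9 + 10*d^2 + d^4) = A^8 + 14*A^4 + 35 + 14*A^-4 + A^-8
  A^-2 * (12*d + 3*d^3) = -3*A^4 - 21 - 21*A^-4 - 3*A^-8
  A^-4 * (6*d^2) = 6 + 12*A^-4 + 6*A^-8
  A^-6 * (d^3) = -1 - 3*A^-4 - 3*A^-8 - A^-12
Summing the groups: <K> = -A^12 + A^8 - A^4 + 3 - A^-4 + A^-8 - A^-12
Normalise by the writhe: (-A^3)^(-w) = (-A^3)^(0) = 1, so f(A) = 1 * <K> = -A^12 + A^8 - A^4 + 3 - A^-4 + A^-8 - A^-12.
Substitute A = t^(-1/4), i.e. A^e → t^(-e/4): V(t) = -t^3 + t^2 - t + 3 - t^-1 + t^-2 - t^-3

Answer: -t^3 + t^2 - t + 3 - t^-1 + t^-2 - t^-3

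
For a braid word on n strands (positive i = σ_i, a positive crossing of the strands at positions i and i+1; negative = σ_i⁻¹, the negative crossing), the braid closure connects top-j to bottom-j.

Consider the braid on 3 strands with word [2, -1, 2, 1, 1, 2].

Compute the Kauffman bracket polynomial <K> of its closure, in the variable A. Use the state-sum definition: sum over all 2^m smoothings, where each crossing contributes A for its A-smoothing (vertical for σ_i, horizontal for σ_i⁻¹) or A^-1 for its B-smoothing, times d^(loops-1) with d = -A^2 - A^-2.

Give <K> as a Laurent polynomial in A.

Braid: s2 s1^-1 s2 s1 s1 s2 on 3 strands, 6 crossings.
Writhe w = (#positive) - (#negative) = 5 - 1 = 4.
Computing the Kauffman bracket via state sum. There are 2^6 = 64 states.
For each crossing: s=0 is the vertical smoothing, s=1 horizontal. Crossing k contributes A^(sign_k * (1 - 2*s_k)); loop factor d = -A^2 - A^-2.
Tabulate the states by total A-exponent and number of loops L (A-exp: L × count):
  A^6: L=2 ×1
  A^4: L=1 ×3, L=3 ×3
  A^2: L=2 ×14, L=4 ×1
  A^0: L=1 ×10, L=3 ×10
  A^-2: L=2 ×13, L=4 ×2
  A^-4: L=3 ×6
  A^-6: L=4 ×1
Each group contributes A^e * Σ count * d^(L-1):
Powers of d = -A^2 - A^-2: d^2 = A^4 + 2 + A^-4; d^3 = -A^6 - 3*A^2 - 3*A^-2 - A^-6.
  A^6 * (d) = -A^8 - A^4
  A^4 * (3 + 3*d^2) = 3*A^8 + 9*A^4 + 3
  A^2 * (14*d + d^3) = -A^8 - 17*A^4 - 17 - A^-4
  A^0 * (10 + 10*d^2) = 10*A^4 + 30 + 10*A^-4
  A^-2 * (13*d + 2*d^3) = -2*A^4 - 19 - 19*A^-4 - 2*A^-8
  A^-4 * (6*d^2) = 6 + 12*A^-4 + 6*A^-8
  A^-6 * (d^3) = -1 - 3*A^-4 - 3*A^-8 - A^-12
Summing the groups: <K> = A^8 - A^4 + 2 - A^-4 + A^-8 - A^-12

Answer: A^8 - A^4 + 2 - A^-4 + A^-8 - A^-12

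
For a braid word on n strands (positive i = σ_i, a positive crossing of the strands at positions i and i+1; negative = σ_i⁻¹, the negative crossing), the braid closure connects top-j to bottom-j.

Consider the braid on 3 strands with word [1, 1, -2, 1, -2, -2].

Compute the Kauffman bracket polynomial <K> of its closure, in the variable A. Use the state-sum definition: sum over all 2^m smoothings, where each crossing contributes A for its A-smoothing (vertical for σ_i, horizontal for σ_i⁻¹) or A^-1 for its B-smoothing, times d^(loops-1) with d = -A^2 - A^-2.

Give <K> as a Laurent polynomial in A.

-A^12 + 2*A^8 - 2*A^4 + 3 - 2*A^-4 + 2*A^-8 - A^-12

Derivation:
Braid: s1 s1 s2^-1 s1 s2^-1 s2^-1 on 3 strands, 6 crossings.
Writhe w = (#positive) - (#negative) = 3 - 3 = 0.
Computing the Kauffman bracket via state sum. There are 2^6 = 64 states.
For each crossing: s=0 is the vertical smoothing, s=1 horizontal. Crossing k contributes A^(sign_k * (1 - 2*s_k)); loop factor d = -A^2 - A^-2.
Tabulate the states by total A-exponent and number of loops L (A-exp: L × count):
  A^6: L=4 ×1
  A^4: L=3 ×6
  A^2: L=2 ×14, L=4 ×1
  A^0: L=1 ×13, L=3 ×7
  A^-2: L=2 ×14, L=4 ×1
  A^-4: L=3 ×6
  A^-6: L=4 ×1
Each group contributes A^e * Σ count * d^(L-1):
Powers of d = -A^2 - A^-2: d^2 = A^4 + 2 + A^-4; d^3 = -A^6 - 3*A^2 - 3*A^-2 - A^-6.
  A^6 * (d^3) = -A^12 - 3*A^8 - 3*A^4 - 1
  A^4 * (6*d^2) = 6*A^8 + 12*A^4 + 6
  A^2 * (14*d + d^3) = -A^8 - 17*A^4 - 17 - A^-4
  A^0 * (13 + 7*d^2) = 7*A^4 + 27 + 7*A^-4
  A^-2 * (14*d + d^3) = -A^4 - 17 - 17*A^-4 - A^-8
  A^-4 * (6*d^2) = 6 + 12*A^-4 + 6*A^-8
  A^-6 * (d^3) = -1 - 3*A^-4 - 3*A^-8 - A^-12
Summing the groups: <K> = -A^12 + 2*A^8 - 2*A^4 + 3 - 2*A^-4 + 2*A^-8 - A^-12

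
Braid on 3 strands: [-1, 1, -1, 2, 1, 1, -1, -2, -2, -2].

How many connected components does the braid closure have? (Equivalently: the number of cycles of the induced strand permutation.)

Track the strand permutation on 3 strands, starting from identity.
  step 1: s1^-1 swaps positions 1,2 -> [2 1 3]
  step 2: s1 swaps positions 1,2 -> [1 2 3]
  step 3: s1^-1 swaps positions 1,2 -> [2 1 3]
  step 4: s2 swaps positions 2,3 -> [2 3 1]
  step 5: s1 swaps positions 1,2 -> [3 2 1]
  step 6: s1 swaps positions 1,2 -> [2 3 1]
  step 7: s1^-1 swaps positions 1,2 -> [3 2 1]
  step 8: s2^-1 swaps positions 2,3 -> [3 1 2]
  step 9: s2^-1 swaps positions 2,3 -> [3 2 1]
  step 10: s2^-1 swaps positions 2,3 -> [3 1 2]
Final permutation (position -> original strand): [3 1 2]
Closure components = cycle count of this permutation = 1.

Answer: 1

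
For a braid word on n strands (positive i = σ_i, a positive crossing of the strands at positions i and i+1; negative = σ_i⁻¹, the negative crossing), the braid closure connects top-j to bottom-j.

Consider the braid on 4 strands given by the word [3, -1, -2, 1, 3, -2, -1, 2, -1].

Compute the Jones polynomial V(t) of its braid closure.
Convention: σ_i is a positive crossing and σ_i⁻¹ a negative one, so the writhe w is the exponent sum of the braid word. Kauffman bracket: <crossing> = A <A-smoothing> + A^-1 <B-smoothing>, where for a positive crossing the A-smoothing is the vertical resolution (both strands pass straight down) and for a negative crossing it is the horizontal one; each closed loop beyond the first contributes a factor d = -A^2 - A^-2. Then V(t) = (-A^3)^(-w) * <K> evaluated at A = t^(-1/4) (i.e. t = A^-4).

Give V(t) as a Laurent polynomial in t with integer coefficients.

t^2 - 2*t + 3 - 3*t^-1 + 3*t^-2 - 2*t^-3 + 2*t^-4 - t^-5

Derivation:
Braid: s3 s1^-1 s2^-1 s1 s3 s2^-1 s1^-1 s2 s1^-1 on 4 strands, 9 crossings.
Writhe w = (#positive) - (#negative) = 4 - 5 = -1.
Enumerate smoothing states for the bracket polynomial. There are 2^9 = 512 states.
Smooth each crossing (0=||, 1=⌣⌢); contribution A^(Σ sign_k(1-2s_k)) * d^(L-1).
Tabulate the states by total A-exponent and number of loops L (A-exp: L × count):
  A^9: L=5 ×1
  A^7: L=4 ×9
  A^5: L=3 ×32, L=5 ×4
  A^3: L=2 ×53, L=4 ×30, L=6 ×1
  A^1: L=1 ×35, L=3 ×80, L=5 ×11
  A^-1: L=2 ×86, L=4 ×39, L=6 ×1
  A^-3: L=1 ×21, L=3 ×58, L=5 ×5
  A^-5: L=2 ×26, L=4 ×10
  A^-7: L=1 ×3, L=3 ×6
  A^-9: L=2 ×1
Each group contributes A^e * Σ count * d^(L-1):
Powers of d = -A^2 - A^-2: d^2 = A^4 + 2 + A^-4; d^3 = -A^6 - 3*A^2 - 3*A^-2 - A^-6; d^4 = A^8 + 4*A^4 + 6 + 4*A^-4 + A^-8; d^5 = -A^10 - 5*A^6 - 10*A^2 - 10*A^-2 - 5*A^-6 - A^-10.
  A^9 * (d^4) = A^17 + 4*A^13 + 6*A^9 + 4*A^5 + A
  A^7 * (9*d^3) = -9*A^13 - 27*A^9 - 27*A^5 - 9*A
  A^5 * (32*d^2 + 4*d^4) = 4*A^13 + 48*A^9 + 88*A^5 + 48*A + 4*A^-3
  A^3 * (53*d + 30*d^3 + d^5) = -A^13 - 35*A^9 - 153*A^5 - 153*A - 35*A^-3 - A^-7
  A^1 * (35 + 80*d^2 + 11*d^4) = 11*A^9 + 124*A^5 + 261*A + 124*A^-3 + 11*A^-7
  A^-1 * (86*d + 39*d^3 + d^5) = -A^9 - 44*A^5 - 213*A - 213*A^-3 - 44*A^-7 - A^-11
  A^-3 * (21 + 58*d^2 + 5*d^4) = 5*A^5 + 78*A + 167*A^-3 + 78*A^-7 + 5*A^-11
  A^-5 * (26*d + 10*d^3) = -10*A - 56*A^-3 - 56*A^-7 - 10*A^-11
  A^-7 * (3 + 6*d^2) = 6*A^-3 + 15*A^-7 + 6*A^-11
  A^-9 * (d) = -A^-7 - A^-11
Summing the groups: <K> = A^17 - 2*A^13 + 2*A^9 - 3*A^5 + 3*A - 3*A^-3 + 2*A^-7 - A^-11
Normalise by the writhe: (-A^3)^(-w) = (-A^3)^(1) = -A^3, so f(A) = -A^3 * <K> = -A^20 + 2*A^16 - 2*A^12 + 3*A^8 - 3*A^4 + 3 - 2*A^-4 + A^-8.
Substitute A = t^(-1/4), i.e. A^e → t^(-e/4): V(t) = t^2 - 2*t + 3 - 3*t^-1 + 3*t^-2 - 2*t^-3 + 2*t^-4 - t^-5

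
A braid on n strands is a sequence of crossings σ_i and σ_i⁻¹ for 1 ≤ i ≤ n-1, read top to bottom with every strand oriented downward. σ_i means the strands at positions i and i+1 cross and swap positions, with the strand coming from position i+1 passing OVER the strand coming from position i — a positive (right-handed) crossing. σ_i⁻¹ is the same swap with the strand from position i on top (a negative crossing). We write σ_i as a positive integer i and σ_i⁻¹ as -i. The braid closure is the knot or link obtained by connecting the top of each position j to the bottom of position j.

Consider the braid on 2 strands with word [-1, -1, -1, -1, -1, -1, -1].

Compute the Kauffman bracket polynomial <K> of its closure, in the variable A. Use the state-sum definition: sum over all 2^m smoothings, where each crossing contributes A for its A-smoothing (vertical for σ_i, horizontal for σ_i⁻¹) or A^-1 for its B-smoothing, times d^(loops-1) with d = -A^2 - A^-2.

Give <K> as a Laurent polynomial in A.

A^19 - A^15 + A^11 - A^7 + A^3 - A^-1 - A^-9

Derivation:
Braid: s1^-1 s1^-1 s1^-1 s1^-1 s1^-1 s1^-1 s1^-1 on 2 strands, 7 crossings.
Writhe w = (#positive) - (#negative) = 0 - 7 = -7.
Enumerate smoothing states for the bracket polynomial. There are 2^7 = 128 states.
Each crossing splits two ways (0=vertical, 1=horizontal). The state's weight is A^(#A-smoothings - #B-smoothings) * d^(loops - 1).
Tabulate the states by total A-exponent and number of loops L (A-exp: L × count):
  A^7: L=7 ×1
  A^5: L=6 ×7
  A^3: L=5 ×21
  A^1: L=4 ×35
  A^-1: L=3 ×35
  A^-3: L=2 ×21
  A^-5: L=1 ×7
  A^-7: L=2 ×1
Each group contributes A^e * Σ count * d^(L-1):
Powers of d = -A^2 - A^-2: d^2 = A^4 + 2 + A^-4; d^3 = -A^6 - 3*A^2 - 3*A^-2 - A^-6; d^4 = A^8 + 4*A^4 + 6 + 4*A^-4 + A^-8; d^5 = -A^10 - 5*A^6 - 10*A^2 - 10*A^-2 - 5*A^-6 - A^-10; d^6 = A^12 + 6*A^8 + 15*A^4 + 20 + 15*A^-4 + 6*A^-8 + A^-12.
  A^7 * (d^6) = A^19 + 6*A^15 + 15*A^11 + 20*A^7 + 15*A^3 + 6*A^-1 + A^-5
  A^5 * (7*d^5) = -7*A^15 - 35*A^11 - 70*A^7 - 70*A^3 - 35*A^-1 - 7*A^-5
  A^3 * (21*d^4) = 21*A^11 + 84*A^7 + 126*A^3 + 84*A^-1 + 21*A^-5
  A^1 * (35*d^3) = -35*A^7 - 105*A^3 - 105*A^-1 - 35*A^-5
  A^-1 * (35*d^2) = 35*A^3 + 70*A^-1 + 35*A^-5
  A^-3 * (21*d) = -21*A^-1 - 21*A^-5
  A^-5 * (7) = 7*A^-5
  A^-7 * (d) = -A^-5 - A^-9
Summing the groups: <K> = A^19 - A^15 + A^11 - A^7 + A^3 - A^-1 - A^-9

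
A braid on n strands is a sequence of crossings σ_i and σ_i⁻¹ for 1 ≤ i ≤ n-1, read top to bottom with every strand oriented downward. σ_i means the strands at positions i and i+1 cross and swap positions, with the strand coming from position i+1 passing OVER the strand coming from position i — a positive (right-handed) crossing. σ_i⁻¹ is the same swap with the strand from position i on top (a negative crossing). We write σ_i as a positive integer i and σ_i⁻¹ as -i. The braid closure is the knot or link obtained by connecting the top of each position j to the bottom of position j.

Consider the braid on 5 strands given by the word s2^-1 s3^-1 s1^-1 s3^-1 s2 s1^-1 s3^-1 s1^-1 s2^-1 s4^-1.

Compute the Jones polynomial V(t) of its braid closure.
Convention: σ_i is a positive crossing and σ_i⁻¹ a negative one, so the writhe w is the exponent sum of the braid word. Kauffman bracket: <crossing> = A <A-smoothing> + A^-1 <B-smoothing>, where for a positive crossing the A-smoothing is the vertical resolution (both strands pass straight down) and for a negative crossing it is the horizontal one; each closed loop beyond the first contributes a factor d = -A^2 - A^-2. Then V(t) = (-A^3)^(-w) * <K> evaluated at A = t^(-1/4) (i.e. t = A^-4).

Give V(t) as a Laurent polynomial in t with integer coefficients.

t^-2 - 2*t^-3 + 5*t^-4 - 5*t^-5 + 6*t^-6 - 6*t^-7 + 4*t^-8 - 3*t^-9 + t^-10

Derivation:
The presented braid s2^-1 s3^-1 s1^-1 s3^-1 s2 s1^-1 s3^-1 s1^-1 s2^-1 s4^-1 on 5 strands reduces by inverse Markov moves (closure unchanged at each step):
  Destabilize: the word has the form β·s4^-1 where s4^-1 occurs only as the final letter (β ∈ B_4); drop it and the last strand → 4 strands.
Reduced to β = s2^-1 s3^-1 s1^-1 s3^-1 s2 s1^-1 s3^-1 s1^-1 s2^-1 on 4 strands, 9 crossings.
Compute on β:
Braid: s2^-1 s3^-1 s1^-1 s3^-1 s2 s1^-1 s3^-1 s1^-1 s2^-1 on 4 strands, 9 crossings.
Writhe w = (#positive) - (#negative) = 1 - 8 = -7.
State-sum expansion of <K>. There are 2^9 = 512 states.
For each crossing: s=0 is the vertical smoothing, s=1 horizontal. Crossing k contributes A^(sign_k * (1 - 2*s_k)); loop factor d = -A^2 - A^-2.
Tabulate the states by total A-exponent and number of loops L (A-exp: L × count):
  A^9: L=6 ×1
  A^7: L=5 ×9
  A^5: L=4 ×35, L=6 ×1
  A^3: L=3 ×74, L=5 ×10
  A^1: L=2 ×85, L=4 ×41
  A^-1: L=1 ×42, L=3 ×80, L=5 ×4
  A^-3: L=2 ×65, L=4 ×19
  A^-5: L=1 ×9, L=3 ×26, L=5 ×1
  A^-7: L=2 ×6, L=4 ×3
  A^-9: L=3 ×1
Each group contributes A^e * Σ count * d^(L-1):
Powers of d = -A^2 - A^-2: d^2 = A^4 + 2 + A^-4; d^3 = -A^6 - 3*A^2 - 3*A^-2 - A^-6; d^4 = A^8 + 4*A^4 + 6 + 4*A^-4 + A^-8; d^5 = -A^10 - 5*A^6 - 10*A^2 - 10*A^-2 - 5*A^-6 - A^-10.
  A^9 * (d^5) = -A^19 - 5*A^15 - 10*A^11 - 10*A^7 - 5*A^3 - A^-1
  A^7 * (9*d^4) = 9*A^15 + 36*A^11 + 54*A^7 + 36*A^3 + 9*A^-1
  A^5 * (35*d^3 + d^5) = -A^15 - 40*A^11 - 115*A^7 - 115*A^3 - 40*A^-1 - A^-5
  A^3 * (74*d^2 + 10*d^4) = 10*A^11 + 114*A^7 + 208*A^3 + 114*A^-1 + 10*A^-5
  A^1 * (85*d + 41*d^3) = -41*A^7 - 208*A^3 - 208*A^-1 - 41*A^-5
  A^-1 * (42 + 80*d^2 + 4*d^4) = 4*A^7 + 96*A^3 + 226*A^-1 + 96*A^-5 + 4*A^-9
  A^-3 * (65*d + 19*d^3) = -19*A^3 - 122*A^-1 - 122*A^-5 - 19*A^-9
  A^-5 * (9 + 26*d^2 + d^4) = A^3 + 30*A^-1 + 67*A^-5 + 30*A^-9 + A^-13
  A^-7 * (6*d + 3*d^3) = -3*A^-1 - 15*A^-5 - 15*A^-9 - 3*A^-13
  A^-9 * (d^2) = A^-5 + 2*A^-9 + A^-13
Summing the groups: <K> = -A^19 + 3*A^15 - 4*A^11 + 6*A^7 - 6*A^3 + 5*A^-1 - 5*A^-5 + 2*A^-9 - A^-13
Normalise by the writhe: (-A^3)^(-w) = (-A^3)^(7) = -A^21, so f(A) = -A^21 * <K> = A^40 - 3*A^36 + 4*A^32 - 6*A^28 + 6*A^24 - 5*A^20 + 5*A^16 - 2*A^12 + A^8.
Substitute A = t^(-1/4), i.e. A^e → t^(-e/4): V(t) = t^-2 - 2*t^-3 + 5*t^-4 - 5*t^-5 + 6*t^-6 - 6*t^-7 + 4*t^-8 - 3*t^-9 + t^-10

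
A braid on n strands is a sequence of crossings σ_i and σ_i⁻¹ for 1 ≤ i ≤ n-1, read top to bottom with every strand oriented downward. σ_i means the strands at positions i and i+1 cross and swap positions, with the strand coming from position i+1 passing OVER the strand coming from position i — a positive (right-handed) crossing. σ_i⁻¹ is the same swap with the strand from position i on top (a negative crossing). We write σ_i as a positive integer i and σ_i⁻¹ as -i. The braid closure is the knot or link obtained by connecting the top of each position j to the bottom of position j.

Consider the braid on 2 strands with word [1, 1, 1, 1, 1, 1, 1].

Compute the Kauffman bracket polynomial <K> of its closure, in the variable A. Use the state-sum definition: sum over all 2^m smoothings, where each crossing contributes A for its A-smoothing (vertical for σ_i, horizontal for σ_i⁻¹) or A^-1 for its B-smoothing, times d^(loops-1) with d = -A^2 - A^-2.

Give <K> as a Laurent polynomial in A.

Braid: s1 s1 s1 s1 s1 s1 s1 on 2 strands, 7 crossings.
Writhe w = (#positive) - (#negative) = 7 - 0 = 7.
State-sum expansion of <K>. There are 2^7 = 128 states.
Smooth each crossing (0=||, 1=⌣⌢); contribution A^(Σ sign_k(1-2s_k)) * d^(L-1).
Tabulate the states by total A-exponent and number of loops L (A-exp: L × count):
  A^7: L=2 ×1
  A^5: L=1 ×7
  A^3: L=2 ×21
  A^1: L=3 ×35
  A^-1: L=4 ×35
  A^-3: L=5 ×21
  A^-5: L=6 ×7
  A^-7: L=7 ×1
Each group contributes A^e * Σ count * d^(L-1):
Powers of d = -A^2 - A^-2: d^2 = A^4 + 2 + A^-4; d^3 = -A^6 - 3*A^2 - 3*A^-2 - A^-6; d^4 = A^8 + 4*A^4 + 6 + 4*A^-4 + A^-8; d^5 = -A^10 - 5*A^6 - 10*A^2 - 10*A^-2 - 5*A^-6 - A^-10; d^6 = A^12 + 6*A^8 + 15*A^4 + 20 + 15*A^-4 + 6*A^-8 + A^-12.
  A^7 * (d) = -A^9 - A^5
  A^5 * (7) = 7*A^5
  A^3 * (21*d) = -21*A^5 - 21*A
  A^1 * (35*d^2) = 35*A^5 + 70*A + 35*A^-3
  A^-1 * (35*d^3) = -35*A^5 - 105*A - 105*A^-3 - 35*A^-7
  A^-3 * (21*d^4) = 21*A^5 + 84*A + 126*A^-3 + 84*A^-7 + 21*A^-11
  A^-5 * (7*d^5) = -7*A^5 - 35*A - 70*A^-3 - 70*A^-7 - 35*A^-11 - 7*A^-15
  A^-7 * (d^6) = A^5 + 6*A + 15*A^-3 + 20*A^-7 + 15*A^-11 + 6*A^-15 + A^-19
Summing the groups: <K> = -A^9 - A + A^-3 - A^-7 + A^-11 - A^-15 + A^-19

Answer: -A^9 - A + A^-3 - A^-7 + A^-11 - A^-15 + A^-19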